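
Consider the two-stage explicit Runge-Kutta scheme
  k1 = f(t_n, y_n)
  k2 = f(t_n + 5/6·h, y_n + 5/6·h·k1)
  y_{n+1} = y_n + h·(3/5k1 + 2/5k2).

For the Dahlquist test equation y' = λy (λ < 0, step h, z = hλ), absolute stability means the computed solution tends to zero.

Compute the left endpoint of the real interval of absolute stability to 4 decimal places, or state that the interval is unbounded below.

z* = -3.0000.

With y'=λy (z=hλ):
  k1=λy_n ⇒ h·k1=z·y_n;  k2=λ(1+5/6z)y_n ⇒ h·k2=z(1+5/6z)y_n
  y_{n+1}/y_n = 1 + 3/5z + 2/5z(1+5/6z) = 1 + z + 1/3z²
  ⇒ R(z) = 1 + z + 1/3z².

Find x<0 with |R(x)|<1.
x=-0.71: |R|=0.4580
R=1: x+1/3x²=0 ⇒ x=−3=-3.0000; min R=1−1/(4·1/3)=0.2500>−1
Confirm numerically:
  x=-2.678: |R|=0.71256 <1
  x=-2.533: |R|=0.60570 <1
  x=-2.183: |R|=0.40550 <1
  x=-1.680: |R|=0.26080 <1
  x=-3.427: |R|=1.48778 >1
  x=-3.263: |R|=1.28606 >1
Interval (-3.0000, 0).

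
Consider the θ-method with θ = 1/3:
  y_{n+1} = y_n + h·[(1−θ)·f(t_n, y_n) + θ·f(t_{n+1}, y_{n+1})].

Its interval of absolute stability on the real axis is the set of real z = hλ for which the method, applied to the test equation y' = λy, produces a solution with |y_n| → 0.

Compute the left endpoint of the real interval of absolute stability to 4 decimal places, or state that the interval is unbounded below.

z* = -6.0000.

Test eqn y'=λy, z=hλ:
  y_{n+1} = y_n + z·[2/3·y_n + 1/3·y_{n+1}] ⇒ (1 − 1/3z)y_{n+1} = (1 + 2/3z)y_n
  so R(z) = (1 + 2/3z)/(1 − 1/3z).

Find x<0 with |R(x)|<1.
x=-1.76: |R|=0.1092
R=−1: 1+2/3x = −1+1/3x ⇒ -1/3x=2 ⇒ x=2/(-1/3)=-6.0000
Confirm numerically:
  x=-3.102: |R|=0.52507 <1
  x=-2.910: |R|=0.47716 <1
  x=-2.666: |R|=0.41158 <1
  x=-6.565: |R|=1.05907 >1
  x=-6.363: |R|=1.03877 >1
  x=-6.028: |R|=1.00310 >1
So |R|<1 on (-6.0000, 0).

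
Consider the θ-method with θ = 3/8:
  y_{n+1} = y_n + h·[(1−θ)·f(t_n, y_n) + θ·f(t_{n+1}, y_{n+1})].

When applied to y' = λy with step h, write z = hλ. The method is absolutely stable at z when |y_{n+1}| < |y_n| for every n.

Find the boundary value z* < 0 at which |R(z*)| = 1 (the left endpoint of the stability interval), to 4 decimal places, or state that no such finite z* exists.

z* = -8.0000.

On y'=λy, z=hλ:
  y_{n+1} = y_n + z·[5/8·y_n + 3/8·y_{n+1}] ⇒ (1 − 3/8z)y_{n+1} = (1 + 5/8z)y_n
  Hence R(z) = (1 + 5/8z)/(1 − 3/8z).

Find x<0 with |R(x)|<1.
x=-0.82: |R|=0.3728
R=−1: 1+5/8x = −1+3/8x ⇒ -1/4x=2 ⇒ x=2/(-1/4)=-8.0000
Confirm numerically:
  x=-7.471: |R|=0.96521 <1
  x=-6.671: |R|=0.90512 <1
  x=-6.498: |R|=0.89074 <1
  x=-4.240: |R|=0.63707 <1
  x=-8.475: |R|=1.02842 >1
  x=-8.375: |R|=1.02264 >1
So |R|<1 on (-8.0000, 0).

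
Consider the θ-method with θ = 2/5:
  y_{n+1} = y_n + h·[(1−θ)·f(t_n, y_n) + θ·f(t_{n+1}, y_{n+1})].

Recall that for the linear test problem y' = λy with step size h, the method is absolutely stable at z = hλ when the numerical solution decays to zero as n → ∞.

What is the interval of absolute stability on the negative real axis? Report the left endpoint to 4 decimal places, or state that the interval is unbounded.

With y'=λy (z=hλ):
  y_{n+1} = y_n + z·[3/5·y_n + 2/5·y_{n+1}] ⇒ (1 − 2/5z)y_{n+1} = (1 + 3/5z)y_n
  Hence R(z) = (1 + 3/5z)/(1 − 2/5z).

Find x<0 with |R(x)|<1.
x=-1.75: |R|=0.0294
R=−1: 1+3/5x = −1+2/5x ⇒ -1/5x=2 ⇒ x=2/(-1/5)=-10.0000
Confirm numerically:
  x=-7.251: |R|=0.85904 <1
  x=-6.902: |R|=0.83525 <1
  x=-6.096: |R|=0.77292 <1
  x=-10.554: |R|=1.02122 >1
  x=-10.357: |R|=1.01388 >1
  x=-10.163: |R|=1.00644 >1
So |R|<1 on (-10.0000, 0).

z∈(-10.0000,0).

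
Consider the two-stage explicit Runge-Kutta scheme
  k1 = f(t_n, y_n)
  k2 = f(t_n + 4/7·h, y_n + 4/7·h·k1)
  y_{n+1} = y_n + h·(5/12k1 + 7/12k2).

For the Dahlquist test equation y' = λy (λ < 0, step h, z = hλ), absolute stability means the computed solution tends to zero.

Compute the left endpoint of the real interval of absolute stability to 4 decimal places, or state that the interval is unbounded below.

left endpoint -3.0000.

On y'=λy, z=hλ:
  k1=λy_n ⇒ h·k1=z·y_n;  k2=λ(1+4/7z)y_n ⇒ h·k2=z(1+4/7z)y_n
  y_{n+1}/y_n = 1 + 5/12z + 7/12z(1+4/7z) = 1 + z + 1/3z²
  ⇒ R(z) = 1 + z + 1/3z².

Solve |R(x)|<1 on ℝ⁻.
x=-1.21: |R|=0.2780
R=1: x+1/3x²=0 ⇒ x=−3=-3.0000; min R=1−1/(4·1/3)=0.2500>−1
Confirm numerically:
  x=-2.780: |R|=0.79613 <1
  x=-2.689: |R|=0.72124 <1
  x=-2.197: |R|=0.41194 <1
  x=-3.531: |R|=1.62499 >1
  x=-3.421: |R|=1.48008 >1
  x=-3.116: |R|=1.12049 >1
Stable set (-3.0000, 0).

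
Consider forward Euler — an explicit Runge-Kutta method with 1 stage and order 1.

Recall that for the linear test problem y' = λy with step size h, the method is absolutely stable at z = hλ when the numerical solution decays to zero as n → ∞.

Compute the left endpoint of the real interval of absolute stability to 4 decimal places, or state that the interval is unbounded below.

Test eqn y'=λy, z=hλ:
  order 1, 1-stage ⇒ R(z)=1+z
  (e.g. R(-0.39)=0.61000, |R|=0.61000)

Need |R(x)|<1, x<0.
x=-0.39: |R|=0.6100
|R(-1.81)|=0.8100 |R(-1.72)|=0.7200 |R(-1.68)|=0.6800
Bisect:
  x_lo=-2.4090 |R|=1.4090  x_hi=-0.1528 |R|=0.8472
  mid=-1.28093 |R|=0.28093 →hi
  mid=-1.84498 |R|=0.84498 →hi
  mid=-2.12700 |R|=1.12700 →lo
  mid=-1.98599 |R|=0.98599 →hi
  mid=-2.05649 |R|=1.05649 →lo
  mid=-2.02124 |R|=1.02124 →lo
  mid=-2.00361 |R|=1.00361 →lo
  mid=-1.99480 |R|=0.99480 →hi
  mid=-1.99921 |R|=0.99921 →hi
  mid=-2.00141 |R|=1.00141 →lo
  ...
  [-2.00003,-1.99990] ⇒ x*=-2.0000
So |R|<1 on (-2.0000, 0).

z* = -2.0000.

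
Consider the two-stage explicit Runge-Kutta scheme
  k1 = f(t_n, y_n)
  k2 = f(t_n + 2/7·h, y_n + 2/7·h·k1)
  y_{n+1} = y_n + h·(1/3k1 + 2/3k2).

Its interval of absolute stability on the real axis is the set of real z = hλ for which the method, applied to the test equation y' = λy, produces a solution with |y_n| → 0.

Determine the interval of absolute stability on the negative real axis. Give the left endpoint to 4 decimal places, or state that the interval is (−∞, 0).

On y'=λy, z=hλ:
  k1=λy_n ⇒ h·k1=z·y_n;  k2=λ(1+2/7z)y_n ⇒ h·k2=z(1+2/7z)y_n
  y_{n+1}/y_n = 1 + 1/3z + 2/3z(1+2/7z) = 1 + z + 4/21z²
  so R(z) = 1 + z + 4/21z².

Solve |R(x)|<1 on ℝ⁻.
x=-1.08: |R|=0.1422
R=1: x+4/21x²=0 ⇒ x=−21/4=-5.2500; min R=1−1/(4·4/21)=-0.3125>−1
Confirm numerically:
  x=-4.530: |R|=0.37874 <1
  x=-4.435: |R|=0.31152 <1
  x=-3.896: |R|=0.00480 <1
  x=-2.170: |R|=0.27307 <1
  x=-5.657: |R|=1.43855 >1
  x=-5.367: |R|=1.11961 >1
  x=-5.304: |R|=1.05456 >1
Stable set (-5.2500, 0).

z∈(-5.2500,0).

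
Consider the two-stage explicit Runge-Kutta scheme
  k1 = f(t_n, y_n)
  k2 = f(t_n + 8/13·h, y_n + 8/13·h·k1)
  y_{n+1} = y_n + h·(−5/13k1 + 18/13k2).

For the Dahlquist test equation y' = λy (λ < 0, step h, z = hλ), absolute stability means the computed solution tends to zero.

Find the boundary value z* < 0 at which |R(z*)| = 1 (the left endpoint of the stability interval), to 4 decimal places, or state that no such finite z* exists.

Test eqn y'=λy, z=hλ:
  k1=λy_n ⇒ h·k1=z·y_n;  k2=λ(1+8/13z)y_n ⇒ h·k2=z(1+8/13z)y_n
  y_{n+1}/y_n = 1 − 5/13z + 18/13z(1+8/13z) = 1 + z + 144/169z²
  so R(z) = 1 + z + 144/169z².

Find x<0 with |R(x)|<1.
x=-0.47: |R|=0.7182
R=1: x+144/169x²=0 ⇒ x=−169/144=-1.1736; min R=1−1/(4·144/169)=0.7066>−1
Confirm numerically:
  x=-0.778: |R|=0.73774 <1
  x=-0.732: |R|=0.72456 <1
  x=-0.703: |R|=0.71810 <1
  x=-1.390: |R|=1.25629 >1
  x=-1.288: |R|=1.12554 >1
Stable set (-1.1736, 0).

z* = -1.1736.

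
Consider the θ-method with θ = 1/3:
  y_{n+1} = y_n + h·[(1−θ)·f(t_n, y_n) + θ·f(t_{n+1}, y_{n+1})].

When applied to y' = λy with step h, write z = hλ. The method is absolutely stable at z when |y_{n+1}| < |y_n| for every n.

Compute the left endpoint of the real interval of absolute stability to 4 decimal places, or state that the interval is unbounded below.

z* = -6.0000.

Set f=λy, z=hλ:
  y_{n+1} = y_n + z·[2/3·y_n + 1/3·y_{n+1}] ⇒ (1 − 1/3z)y_{n+1} = (1 + 2/3z)y_n
  R(z) = (1 + 2/3z)/(1 − 1/3z).

Find x<0 with |R(x)|<1.
x=-0.86: |R|=0.3316
R=−1: 1+2/3x = −1+1/3x ⇒ -1/3x=2 ⇒ x=2/(-1/3)=-6.0000
Confirm numerically:
  x=-4.834: |R|=0.85116 <1
  x=-4.624: |R|=0.81952 <1
  x=-3.101: |R|=0.52483 <1
  x=-6.595: |R|=1.06201 >1
  x=-6.143: |R|=1.01564 >1
So |R|<1 on (-6.0000, 0).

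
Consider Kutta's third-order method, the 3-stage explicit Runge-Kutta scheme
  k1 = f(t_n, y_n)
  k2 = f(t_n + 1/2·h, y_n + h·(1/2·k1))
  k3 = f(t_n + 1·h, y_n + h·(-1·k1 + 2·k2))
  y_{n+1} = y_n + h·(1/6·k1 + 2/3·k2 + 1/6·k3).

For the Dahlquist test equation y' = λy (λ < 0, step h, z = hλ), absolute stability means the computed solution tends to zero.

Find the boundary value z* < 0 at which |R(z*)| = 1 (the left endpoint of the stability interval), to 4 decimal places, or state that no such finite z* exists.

left endpoint -2.5127.

On y'=λy, z=hλ:
  order 3, 3-stage ⇒ R(z)=1+z+z^2/2+z^3/6
  (e.g. R(-1.05)=0.30831, |R|=0.30831)

Need |R(x)|<1, x<0.
x=-1.05: |R|=0.3083
|R(-2.27)|=0.6431 |R(-0.99)|=0.3383 |R(-0.88)|=0.3936
Bisect:
  x_lo=-2.9313 |R|=1.8329  x_hi=-0.0836 |R|=0.9198
  mid=-1.50742 |R|=0.05785 →hi
  mid=-2.21935 |R|=0.57850 →hi
  mid=-2.57532 |R|=1.10588 →lo
  mid=-2.39733 |R|=0.82006 →hi
  mid=-2.48632 |R|=0.95708 →hi
  mid=-2.53082 |R|=1.02997 →lo
  mid=-2.50857 |R|=0.99315 →hi
  ...
  [-2.51292,-2.51274] ⇒ x*=-2.5127
Interval (-2.5127, 0).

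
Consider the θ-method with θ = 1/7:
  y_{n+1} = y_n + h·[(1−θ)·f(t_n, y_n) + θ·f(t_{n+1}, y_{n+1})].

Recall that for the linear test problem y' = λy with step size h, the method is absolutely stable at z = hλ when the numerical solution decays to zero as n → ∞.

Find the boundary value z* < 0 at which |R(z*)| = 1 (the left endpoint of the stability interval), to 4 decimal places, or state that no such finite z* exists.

z* = -2.8000.

Set f=λy, z=hλ:
  y_{n+1} = y_n + z·[6/7·y_n + 1/7·y_{n+1}] ⇒ (1 − 1/7z)y_{n+1} = (1 + 6/7z)y_n
  so R(z) = (1 + 6/7z)/(1 − 1/7z).

Boundary: |R(x)|=1, x<0.
x=-0.45: |R|=0.5772
R=−1: 1+6/7x = −1+1/7x ⇒ -5/7x=2 ⇒ x=2/(-5/7)=-2.8000
Confirm numerically:
  x=-2.484: |R|=0.83340 <1
  x=-1.640: |R|=0.32870 <1
  x=-1.449: |R|=0.20050 <1
  x=-3.311: |R|=1.24779 >1
  x=-3.307: |R|=1.24595 >1
  x=-3.162: |R|=1.17811 >1
Stable set (-2.8000, 0).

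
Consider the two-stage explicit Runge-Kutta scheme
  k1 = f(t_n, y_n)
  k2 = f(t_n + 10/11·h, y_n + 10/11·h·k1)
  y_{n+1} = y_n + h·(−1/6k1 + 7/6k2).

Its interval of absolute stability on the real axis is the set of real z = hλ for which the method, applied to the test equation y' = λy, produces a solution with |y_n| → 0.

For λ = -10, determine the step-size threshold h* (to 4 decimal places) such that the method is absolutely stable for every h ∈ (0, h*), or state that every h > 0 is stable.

Set f=λy, z=hλ:
  k1=λy_n ⇒ h·k1=z·y_n;  k2=λ(1+10/11z)y_n ⇒ h·k2=z(1+10/11z)y_n
  y_{n+1}/y_n = 1 − 1/6z + 7/6z(1+10/11z) = 1 + z + 35/33z²
  Hence R(z) = 1 + z + 35/33z².

Boundary: |R(x)|=1, x<0.
x=-1.57: |R|=2.0443
R=1: x+35/33x²=0 ⇒ x=−33/35=-0.9429; min R=1−1/(4·35/33)=0.7643>−1
Confirm numerically:
  x=-0.822: |R|=0.89463 <1
  x=-0.631: |R|=0.79129 <1
  x=-0.603: |R|=0.78265 <1
  x=-0.595: |R|=0.78048 <1
  x=-1.482: |R|=1.84743 >1
  x=-1.237: |R|=1.38591 >1
So |R|<1 on (-0.9429, 0).

(-0.9429,0); λ=-10 ⇒ h* = (33/35)/10 = 0.0943.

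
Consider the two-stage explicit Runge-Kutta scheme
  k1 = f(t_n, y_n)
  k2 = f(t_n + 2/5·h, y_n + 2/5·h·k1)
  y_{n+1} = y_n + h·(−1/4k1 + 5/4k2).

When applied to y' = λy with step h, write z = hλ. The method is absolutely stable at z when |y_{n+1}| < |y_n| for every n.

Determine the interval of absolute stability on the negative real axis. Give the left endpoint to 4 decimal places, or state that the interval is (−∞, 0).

On y'=λy, z=hλ:
  k1=λy_n ⇒ h·k1=z·y_n;  k2=λ(1+2/5z)y_n ⇒ h·k2=z(1+2/5z)y_n
  y_{n+1}/y_n = 1 − 1/4z + 5/4z(1+2/5z) = 1 + z + 1/2z²
  R(z) = 1 + z + 1/2z².

Solve |R(x)|<1 on ℝ⁻.
x=-0.56: |R|=0.5968
R=1: x+1/2x²=0 ⇒ x=−2=-2.0000; min R=1−1/(4·1/2)=0.5000>−1
Confirm numerically:
  x=-1.925: |R|=0.92781 <1
  x=-1.915: |R|=0.91861 <1
  x=-1.450: |R|=0.60125 <1
  x=-1.036: |R|=0.50065 <1
  x=-2.598: |R|=1.77680 >1
  x=-2.507: |R|=1.63552 >1
  x=-2.477: |R|=1.59076 >1
Interval (-2.0000, 0).

(-2.0000, 0).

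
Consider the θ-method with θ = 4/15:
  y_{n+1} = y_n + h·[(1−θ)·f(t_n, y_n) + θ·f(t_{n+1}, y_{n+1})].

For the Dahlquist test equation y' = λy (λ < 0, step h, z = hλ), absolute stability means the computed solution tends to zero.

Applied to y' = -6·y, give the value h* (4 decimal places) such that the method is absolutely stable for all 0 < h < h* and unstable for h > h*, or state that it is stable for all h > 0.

With y'=λy (z=hλ):
  y_{n+1} = y_n + z·[11/15·y_n + 4/15·y_{n+1}] ⇒ (1 − 4/15z)y_{n+1} = (1 + 11/15z)y_n
  ⇒ R(z) = (1 + 11/15z)/(1 − 4/15z).

Need |R(x)|<1, x<0.
x=-0.59: |R|=0.4902
R=−1: 1+11/15x = −1+4/15x ⇒ -7/15x=2 ⇒ x=2/(-7/15)=-4.2857
Confirm numerically:
  x=-3.530: |R|=0.81834 <1
  x=-2.250: |R|=0.40625 <1
  x=-1.845: |R|=0.23660 <1
  x=-1.743: |R|=0.18992 <1
  x=-4.677: |R|=1.08126 >1
  x=-4.518: |R|=1.04917 >1
Stable set (-4.2857, 0).

(-4.2857,0); λ=-6 ⇒ h* = (30/7)/6 = 0.7143.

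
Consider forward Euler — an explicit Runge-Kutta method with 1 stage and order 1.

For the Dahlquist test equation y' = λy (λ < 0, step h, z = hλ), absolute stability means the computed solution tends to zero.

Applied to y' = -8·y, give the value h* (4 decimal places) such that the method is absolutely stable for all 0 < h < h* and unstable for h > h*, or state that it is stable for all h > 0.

On y'=λy, z=hλ:
  order 1, 1-stage ⇒ R(z)=1+z
  (e.g. R(-0.36)=0.64000, |R|=0.64000)

Solve |R(x)|<1 on ℝ⁻.
x=-0.36: |R|=0.6400
|R(-1.81)|=0.8100 |R(-1.58)|=0.5800 |R(-1.45)|=0.4500
Bisect:
  x_lo=-2.6054 |R|=1.6054  x_hi=-0.2726 |R|=0.7274
  mid=-1.43903 |R|=0.43903 →hi
  mid=-2.02223 |R|=1.02223 →lo
  mid=-1.73063 |R|=0.73063 →hi
  mid=-1.87643 |R|=0.87643 →hi
  mid=-1.94933 |R|=0.94933 →hi
  mid=-1.98578 |R|=0.98578 →hi
  mid=-2.00401 |R|=1.00401 →lo
  mid=-1.99489 |R|=0.99489 →hi
  mid=-1.99945 |R|=0.99945 →hi
  ...
  [-2.00002,-1.99988] ⇒ x*=-2.0000
So |R|<1 on (-2.0000, 0).

(-2.0000,0); λ=-8 ⇒ h* = 0.2500.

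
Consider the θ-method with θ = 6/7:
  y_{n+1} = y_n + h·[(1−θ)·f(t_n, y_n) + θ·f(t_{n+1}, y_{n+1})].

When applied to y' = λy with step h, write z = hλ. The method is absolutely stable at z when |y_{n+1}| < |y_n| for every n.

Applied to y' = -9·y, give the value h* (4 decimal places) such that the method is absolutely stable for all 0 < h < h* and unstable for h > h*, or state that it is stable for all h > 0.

(−∞, 0) — no finite endpoint. Any h>0 works for λ=-9.

Test eqn y'=λy, z=hλ:
  y_{n+1} = y_n + z·[1/7·y_n + 6/7·y_{n+1}] ⇒ (1 − 6/7z)y_{n+1} = (1 + 1/7z)y_n
  R(z) = (1 + 1/7z)/(1 − 6/7z).

Find x<0 with |R(x)|<1.
x=-0.64: |R|=0.5867
x=-2: |R|=0.2632
x=-10: |R|=0.0448
x=-100: |R|=0.1532
θ=6/7≥1/2 ⇒ |1+1/7x|<|1−6/7x| ∀x<0 ⇒ unbounded interval.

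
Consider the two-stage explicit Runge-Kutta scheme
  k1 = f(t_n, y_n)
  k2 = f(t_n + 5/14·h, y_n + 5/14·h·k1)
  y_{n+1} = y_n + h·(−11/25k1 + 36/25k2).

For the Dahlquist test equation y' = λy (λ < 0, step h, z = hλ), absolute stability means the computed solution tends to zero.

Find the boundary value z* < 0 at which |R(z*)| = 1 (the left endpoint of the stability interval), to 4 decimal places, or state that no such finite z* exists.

On y'=λy, z=hλ:
  k1=λy_n ⇒ h·k1=z·y_n;  k2=λ(1+5/14z)y_n ⇒ h·k2=z(1+5/14z)y_n
  y_{n+1}/y_n = 1 − 11/25z + 36/25z(1+5/14z) = 1 + z + 18/35z²
  so R(z) = 1 + z + 18/35z².

Find x<0 with |R(x)|<1.
x=-1.04: |R|=0.5163
R=1: x+18/35x²=0 ⇒ x=−35/18=-1.9444; min R=1−1/(4·18/35)=0.5139>−1
Confirm numerically:
  x=-1.805: |R|=0.87056 <1
  x=-1.410: |R|=0.61245 <1
  x=-1.104: |R|=0.52282 <1
  x=-2.282: |R|=1.39616 >1
  x=-2.136: |R|=1.21043 >1
  x=-1.973: |R|=1.02897 >1
So |R|<1 on (-1.9444, 0).

z* = -1.9444.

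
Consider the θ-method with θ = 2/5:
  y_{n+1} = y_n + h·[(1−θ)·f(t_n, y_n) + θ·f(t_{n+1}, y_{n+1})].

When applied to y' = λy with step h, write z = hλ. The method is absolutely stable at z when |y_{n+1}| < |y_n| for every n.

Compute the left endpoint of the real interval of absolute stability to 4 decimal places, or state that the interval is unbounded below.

Test eqn y'=λy, z=hλ:
  y_{n+1} = y_n + z·[3/5·y_n + 2/5·y_{n+1}] ⇒ (1 − 2/5z)y_{n+1} = (1 + 3/5z)y_n
  Hence R(z) = (1 + 3/5z)/(1 − 2/5z).

Find x<0 with |R(x)|<1.
x=-1.1: |R|=0.2361
R=−1: 1+3/5x = −1+2/5x ⇒ -1/5x=2 ⇒ x=2/(-1/5)=-10.0000
Confirm numerically:
  x=-7.574: |R|=0.87959 <1
  x=-6.375: |R|=0.79577 <1
  x=-4.745: |R|=0.63734 <1
  x=-4.368: |R|=0.58998 <1
  x=-10.249: |R|=1.00977 >1
  x=-10.065: |R|=1.00259 >1
So |R|<1 on (-10.0000, 0).

left endpoint -10.0000.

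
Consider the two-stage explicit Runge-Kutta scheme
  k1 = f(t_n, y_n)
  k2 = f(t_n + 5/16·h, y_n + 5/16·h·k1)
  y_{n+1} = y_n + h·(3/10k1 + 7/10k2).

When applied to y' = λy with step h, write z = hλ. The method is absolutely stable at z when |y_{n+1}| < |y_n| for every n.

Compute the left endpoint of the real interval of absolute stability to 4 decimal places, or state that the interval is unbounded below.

left endpoint -4.5714.

Test eqn y'=λy, z=hλ:
  k1=λy_n ⇒ h·k1=z·y_n;  k2=λ(1+5/16z)y_n ⇒ h·k2=z(1+5/16z)y_n
  y_{n+1}/y_n = 1 + 3/10z + 7/10z(1+5/16z) = 1 + z + 7/32z²
  ⇒ R(z) = 1 + z + 7/32z².

Need |R(x)|<1, x<0.
x=-0.6: |R|=0.4788
R=1: x+7/32x²=0 ⇒ x=−32/7=-4.5714; min R=1−1/(4·7/32)=-0.1429>−1
Confirm numerically:
  x=-3.632: |R|=0.25362 <1
  x=-3.149: |R|=0.02017 <1
  x=-3.053: |R|=0.01407 <1
  x=-5.011: |R|=1.48184 >1
  x=-4.982: |R|=1.44745 >1
  x=-4.958: |R|=1.41926 >1
Stable set (-4.5714, 0).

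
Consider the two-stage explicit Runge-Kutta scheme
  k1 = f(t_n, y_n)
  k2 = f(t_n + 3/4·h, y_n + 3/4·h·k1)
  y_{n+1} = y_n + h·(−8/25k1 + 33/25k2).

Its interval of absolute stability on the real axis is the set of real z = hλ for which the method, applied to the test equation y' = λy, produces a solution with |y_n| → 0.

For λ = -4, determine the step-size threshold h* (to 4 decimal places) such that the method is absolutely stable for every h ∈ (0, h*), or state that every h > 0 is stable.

With y'=λy (z=hλ):
  k1=λy_n ⇒ h·k1=z·y_n;  k2=λ(1+3/4z)y_n ⇒ h·k2=z(1+3/4z)y_n
  y_{n+1}/y_n = 1 − 8/25z + 33/25z(1+3/4z) = 1 + z + 99/100z²
  ⇒ R(z) = 1 + z + 99/100z².

Boundary: |R(x)|=1, x<0.
x=-1.37: |R|=1.4881
R=1: x+99/100x²=0 ⇒ x=−100/99=-1.0101; min R=1−1/(4·99/100)=0.7475>−1
Confirm numerically:
  x=-0.803: |R|=0.83536 <1
  x=-0.659: |R|=0.77094 <1
  x=-0.634: |R|=0.76394 <1
  x=-0.597: |R|=0.75584 <1
  x=-1.415: |R|=1.56720 >1
  x=-1.145: |R|=1.15291 >1
Interval (-1.0101, 0).

(-1.0101,0); λ=-4 ⇒ h* = (100/99)/4 = 0.2525.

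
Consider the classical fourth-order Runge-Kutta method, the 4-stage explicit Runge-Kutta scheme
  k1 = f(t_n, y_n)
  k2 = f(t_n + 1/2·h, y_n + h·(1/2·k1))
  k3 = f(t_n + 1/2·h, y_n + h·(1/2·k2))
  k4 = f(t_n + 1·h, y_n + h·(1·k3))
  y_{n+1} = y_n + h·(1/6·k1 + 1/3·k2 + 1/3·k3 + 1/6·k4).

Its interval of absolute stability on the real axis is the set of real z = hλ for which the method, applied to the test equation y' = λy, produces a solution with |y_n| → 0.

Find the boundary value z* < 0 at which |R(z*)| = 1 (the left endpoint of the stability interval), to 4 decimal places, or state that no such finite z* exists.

Test eqn y'=λy, z=hλ:
  order 4, 4-stage ⇒ R(z)=1+z+z^2/2+z^3/6+z^4/24
  (e.g. R(-0.44)=0.64416, |R|=0.64416)

Solve |R(x)|<1 on ℝ⁻.
x=-0.44: |R|=0.6442
|R(-1.74)|=0.2777 |R(-1.08)|=0.3499 |R(-1.06)|=0.3559
Bisect:
  x_lo=-3.6209 |R|=3.1845  x_hi=-0.2858 |R|=0.7514
  mid=-1.95332 |R|=0.31885 →hi
  mid=-2.78709 |R|=1.00271 →lo
  mid=-2.37021 |R|=0.53450 →hi
  mid=-2.57865 |R|=0.73060 →hi
  mid=-2.68287 |R|=0.85624 →hi
  mid=-2.73498 |R|=0.92676 →hi
  mid=-2.76104 |R|=0.96404 →hi
  mid=-2.77406 |R|=0.98320 →hi
  ...
  [-2.78546,-2.78526] ⇒ x*=-2.7853
So |R|<1 on (-2.7853, 0).

left endpoint -2.7853.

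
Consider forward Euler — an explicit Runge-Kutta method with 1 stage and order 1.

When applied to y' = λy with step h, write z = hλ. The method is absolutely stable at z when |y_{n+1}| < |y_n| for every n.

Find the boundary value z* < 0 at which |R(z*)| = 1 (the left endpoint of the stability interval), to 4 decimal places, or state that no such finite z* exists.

With y'=λy (z=hλ):
  order 1, 1-stage ⇒ R(z)=1+z
  (e.g. R(-1.64)=-0.64000, |R|=0.64000)

Solve |R(x)|<1 on ℝ⁻.
x=-1.64: |R|=0.6400
|R(-1.63)|=0.6300 |R(-0.95)|=0.0500 |R(-0.9)|=0.1000
Bisect:
  x_lo=-2.6727 |R|=1.6727  x_hi=-0.2086 |R|=0.7914
  mid=-1.44065 |R|=0.44065 →hi
  mid=-2.05668 |R|=1.05668 →lo
  mid=-1.74866 |R|=0.74866 →hi
  mid=-1.90267 |R|=0.90267 →hi
  mid=-1.97967 |R|=0.97967 →hi
  mid=-2.01817 |R|=1.01817 →lo
  mid=-1.99892 |R|=0.99892 →hi
  mid=-2.00855 |R|=1.00855 →lo
  mid=-2.00374 |R|=1.00374 →lo
  mid=-2.00133 |R|=1.00133 →lo
  ...
  [-2.00013,-1.99998] ⇒ x*=-2.0000
Stable set (-2.0000, 0).

left endpoint -2.0000.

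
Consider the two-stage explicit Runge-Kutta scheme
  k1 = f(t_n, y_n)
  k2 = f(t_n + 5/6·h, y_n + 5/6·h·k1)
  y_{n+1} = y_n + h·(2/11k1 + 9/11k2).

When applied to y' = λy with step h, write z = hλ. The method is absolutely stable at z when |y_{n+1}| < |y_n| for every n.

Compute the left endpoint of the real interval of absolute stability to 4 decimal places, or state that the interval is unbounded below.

Set f=λy, z=hλ:
  k1=λy_n ⇒ h·k1=z·y_n;  k2=λ(1+5/6z)y_n ⇒ h·k2=z(1+5/6z)y_n
  y_{n+1}/y_n = 1 + 2/11z + 9/11z(1+5/6z) = 1 + z + 15/22z²
  R(z) = 1 + z + 15/22z².

Need |R(x)|<1, x<0.
x=-1.16: |R|=0.7575
R=1: x+15/22x²=0 ⇒ x=−22/15=-1.4667; min R=1−1/(4·15/22)=0.6333>−1
Confirm numerically:
  x=-1.172: |R|=0.76453 <1
  x=-0.877: |R|=0.64741 <1
  x=-0.680: |R|=0.63527 <1
  x=-1.964: |R|=1.66597 >1
  x=-1.900: |R|=1.56136 >1
Interval (-1.4667, 0).

z* = -1.4667.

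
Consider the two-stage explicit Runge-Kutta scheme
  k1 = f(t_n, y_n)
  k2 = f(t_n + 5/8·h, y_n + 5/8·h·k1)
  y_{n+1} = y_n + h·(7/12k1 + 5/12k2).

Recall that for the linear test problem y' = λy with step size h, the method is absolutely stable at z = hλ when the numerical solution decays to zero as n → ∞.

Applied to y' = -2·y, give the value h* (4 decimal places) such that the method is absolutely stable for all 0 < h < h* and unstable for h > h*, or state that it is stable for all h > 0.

On y'=λy, z=hλ:
  k1=λy_n ⇒ h·k1=z·y_n;  k2=λ(1+5/8z)y_n ⇒ h·k2=z(1+5/8z)y_n
  y_{n+1}/y_n = 1 + 7/12z + 5/12z(1+5/8z) = 1 + z + 25/96z²
  Hence R(z) = 1 + z + 25/96z².

Need |R(x)|<1, x<0.
x=-1.32: |R|=0.1337
R=1: x+25/96x²=0 ⇒ x=−96/25=-3.8400; min R=1−1/(4·25/96)=0.0400>−1
Confirm numerically:
  x=-3.746: |R|=0.90830 <1
  x=-2.949: |R|=0.31574 <1
  x=-2.553: |R|=0.14435 <1
  x=-4.388: |R|=1.62620 >1
  x=-4.348: |R|=1.57520 >1
  x=-3.929: |R|=1.09106 >1
Stable set (-3.8400, 0).

(-3.8400,0); λ=-2 ⇒ h* = (96/25)/2 = 1.9200.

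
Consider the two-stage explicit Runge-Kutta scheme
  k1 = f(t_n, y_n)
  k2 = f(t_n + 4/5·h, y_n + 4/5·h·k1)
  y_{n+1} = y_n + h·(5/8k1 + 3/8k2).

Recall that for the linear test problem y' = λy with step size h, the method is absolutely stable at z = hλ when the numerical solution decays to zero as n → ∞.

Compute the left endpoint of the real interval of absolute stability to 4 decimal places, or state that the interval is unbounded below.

Set f=λy, z=hλ:
  k1=λy_n ⇒ h·k1=z·y_n;  k2=λ(1+4/5z)y_n ⇒ h·k2=z(1+4/5z)y_n
  y_{n+1}/y_n = 1 + 5/8z + 3/8z(1+4/5z) = 1 + z + 3/10z²
  so R(z) = 1 + z + 3/10z².

Need |R(x)|<1, x<0.
x=-0.63: |R|=0.4891
R=1: x+3/10x²=0 ⇒ x=−10/3=-3.3333; min R=1−1/(4·3/10)=0.1667>−1
Confirm numerically:
  x=-2.862: |R|=0.59531 <1
  x=-2.416: |R|=0.33512 <1
  x=-1.612: |R|=0.16756 <1
  x=-3.932: |R|=1.70619 >1
  x=-3.603: |R|=1.29148 >1
  x=-3.534: |R|=1.21275 >1
So |R|<1 on (-3.3333, 0).

z* = -3.3333.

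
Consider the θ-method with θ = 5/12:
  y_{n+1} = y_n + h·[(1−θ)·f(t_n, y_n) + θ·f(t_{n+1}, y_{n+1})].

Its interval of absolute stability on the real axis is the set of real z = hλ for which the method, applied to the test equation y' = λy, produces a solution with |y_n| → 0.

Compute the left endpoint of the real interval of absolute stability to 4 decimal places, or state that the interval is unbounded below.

With y'=λy (z=hλ):
  y_{n+1} = y_n + z·[7/12·y_n + 5/12·y_{n+1}] ⇒ (1 − 5/12z)y_{n+1} = (1 + 7/12z)y_n
  Hence R(z) = (1 + 7/12z)/(1 − 5/12z).

Solve |R(x)|<1 on ℝ⁻.
x=-0.42: |R|=0.6426
R=−1: 1+7/12x = −1+5/12x ⇒ -1/6x=2 ⇒ x=2/(-1/6)=-12.0000
Confirm numerically:
  x=-10.802: |R|=0.96370 <1
  x=-8.776: |R|=0.88461 <1
  x=-7.064: |R|=0.79138 <1
  x=-6.015: |R|=0.71551 <1
  x=-12.571: |R|=1.01526 >1
  x=-12.526: |R|=1.01410 >1
So |R|<1 on (-12.0000, 0).

left endpoint -12.0000.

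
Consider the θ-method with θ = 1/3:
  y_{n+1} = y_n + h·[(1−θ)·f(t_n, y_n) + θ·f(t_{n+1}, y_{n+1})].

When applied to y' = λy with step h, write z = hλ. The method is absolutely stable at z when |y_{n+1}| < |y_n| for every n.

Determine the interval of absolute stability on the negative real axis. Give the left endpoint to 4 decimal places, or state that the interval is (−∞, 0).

Test eqn y'=λy, z=hλ:
  y_{n+1} = y_n + z·[2/3·y_n + 1/3·y_{n+1}] ⇒ (1 − 1/3z)y_{n+1} = (1 + 2/3z)y_n
  R(z) = (1 + 2/3z)/(1 − 1/3z).

Boundary: |R(x)|=1, x<0.
x=-0.45: |R|=0.6087
R=−1: 1+2/3x = −1+1/3x ⇒ -1/3x=2 ⇒ x=2/(-1/3)=-6.0000
Confirm numerically:
  x=-5.971: |R|=0.99677 <1
  x=-4.249: |R|=0.75845 <1
  x=-2.975: |R|=0.49372 <1
  x=-6.431: |R|=1.04570 >1
  x=-6.025: |R|=1.00277 >1
So |R|<1 on (-6.0000, 0).

(-6.0000, 0).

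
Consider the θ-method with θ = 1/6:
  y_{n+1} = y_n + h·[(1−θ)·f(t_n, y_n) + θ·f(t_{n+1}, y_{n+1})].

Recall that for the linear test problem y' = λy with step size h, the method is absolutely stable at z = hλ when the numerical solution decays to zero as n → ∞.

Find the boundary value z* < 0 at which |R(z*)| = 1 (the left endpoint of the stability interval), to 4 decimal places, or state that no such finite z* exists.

Test eqn y'=λy, z=hλ:
  y_{n+1} = y_n + z·[5/6·y_n + 1/6·y_{n+1}] ⇒ (1 − 1/6z)y_{n+1} = (1 + 5/6z)y_n
  ⇒ R(z) = (1 + 5/6z)/(1 − 1/6z).

Need |R(x)|<1, x<0.
x=-1.16: |R|=0.0279
R=−1: 1+5/6x = −1+1/6x ⇒ -2/3x=2 ⇒ x=2/(-2/3)=-3.0000
Confirm numerically:
  x=-2.770: |R|=0.89510 <1
  x=-2.296: |R|=0.66056 <1
  x=-1.499: |R|=0.19936 <1
  x=-1.345: |R|=0.09871 <1
  x=-3.351: |R|=1.15014 >1
  x=-3.305: |R|=1.13111 >1
  x=-3.177: |R|=1.07715 >1
So |R|<1 on (-3.0000, 0).

left endpoint -3.0000.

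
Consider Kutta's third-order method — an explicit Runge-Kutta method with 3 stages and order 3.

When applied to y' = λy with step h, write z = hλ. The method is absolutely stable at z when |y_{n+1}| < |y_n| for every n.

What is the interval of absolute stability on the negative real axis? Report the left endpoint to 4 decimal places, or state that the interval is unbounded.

z∈(-2.5127,0).

On y'=λy, z=hλ:
  order 3, 3-stage ⇒ R(z)=1+z+z^2/2+z^3/6
  (e.g. R(-1.5)=0.06250, |R|=0.06250)

Boundary: |R(x)|=1, x<0.
x=-1.5: |R|=0.0625
|R(-2.74)|=1.4147 |R(-2.56)|=1.0794 |R(-1.21)|=0.2268
Bisect:
  x_lo=-3.1043 |R|=2.2717  x_hi=-0.3310 |R|=0.7177
  mid=-1.71765 |R|=0.08709 →hi
  mid=-2.41096 |R|=0.84031 →hi
  mid=-2.75762 |R|=1.45042 →lo
  mid=-2.58429 |R|=1.12156 →lo
  mid=-2.49762 |R|=0.97531 →hi
  mid=-2.54096 |R|=1.04699 →lo
  mid=-2.51929 |R|=1.01079 →lo
  mid=-2.50846 |R|=0.99296 →hi
  ...
  [-2.51286,-2.51269] ⇒ x*=-2.5127
So |R|<1 on (-2.5127, 0).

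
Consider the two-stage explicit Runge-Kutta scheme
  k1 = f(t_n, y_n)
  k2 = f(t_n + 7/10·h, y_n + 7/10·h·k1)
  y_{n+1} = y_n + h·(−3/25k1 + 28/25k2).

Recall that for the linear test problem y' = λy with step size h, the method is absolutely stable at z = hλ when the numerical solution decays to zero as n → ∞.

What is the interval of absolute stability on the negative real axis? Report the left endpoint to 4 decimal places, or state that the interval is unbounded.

(-1.2755, 0).

With y'=λy (z=hλ):
  k1=λy_n ⇒ h·k1=z·y_n;  k2=λ(1+7/10z)y_n ⇒ h·k2=z(1+7/10z)y_n
  y_{n+1}/y_n = 1 − 3/25z + 28/25z(1+7/10z) = 1 + z + 98/125z²
  ⇒ R(z) = 1 + z + 98/125z².

Need |R(x)|<1, x<0.
x=-1.34: |R|=1.0678
R=1: x+98/125x²=0 ⇒ x=−125/98=-1.2755; min R=1−1/(4·98/125)=0.6811>−1
Confirm numerically:
  x=-1.207: |R|=0.93517 <1
  x=-1.094: |R|=0.84432 <1
  x=-0.993: |R|=0.78006 <1
  x=-0.551: |R|=0.68702 <1
  x=-1.692: |R|=1.55249 >1
  x=-1.691: |R|=1.55083 >1
  x=-1.674: |R|=1.52298 >1
Stable set (-1.2755, 0).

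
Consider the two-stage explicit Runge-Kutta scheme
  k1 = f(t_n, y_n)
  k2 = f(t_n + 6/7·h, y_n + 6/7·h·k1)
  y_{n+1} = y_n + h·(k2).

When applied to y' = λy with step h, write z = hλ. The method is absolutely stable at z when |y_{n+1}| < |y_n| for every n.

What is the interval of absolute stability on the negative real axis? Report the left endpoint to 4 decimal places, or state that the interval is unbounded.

With y'=λy (z=hλ):
  k1=λy_n ⇒ h·k1=z·y_n;  k2=λ(1+6/7z)y_n ⇒ h·k2=z(1+6/7z)y_n
  y_{n+1}/y_n = 1 + z(1+6/7z) = 1 + z + 6/7z²
  so R(z) = 1 + z + 6/7z².

Solve |R(x)|<1 on ℝ⁻.
x=-1.41: |R|=1.2941
R=1: x+6/7x²=0 ⇒ x=−7/6=-1.1667; min R=1−1/(4·6/7)=0.7083>−1
Confirm numerically:
  x=-1.027: |R|=0.87705 <1
  x=-0.768: |R|=0.73756 <1
  x=-0.625: |R|=0.70982 <1
  x=-1.427: |R|=1.31842 >1
  x=-1.224: |R|=1.06015 >1
Stable set (-1.1667, 0).

(-1.1667, 0).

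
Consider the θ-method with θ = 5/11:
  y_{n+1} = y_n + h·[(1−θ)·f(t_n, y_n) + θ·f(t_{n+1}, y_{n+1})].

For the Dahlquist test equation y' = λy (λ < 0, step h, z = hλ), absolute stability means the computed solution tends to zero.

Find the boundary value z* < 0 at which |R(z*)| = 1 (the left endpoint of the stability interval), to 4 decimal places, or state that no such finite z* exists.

With y'=λy (z=hλ):
  y_{n+1} = y_n + z·[6/11·y_n + 5/11·y_{n+1}] ⇒ (1 − 5/11z)y_{n+1} = (1 + 6/11z)y_n
  ⇒ R(z) = (1 + 6/11z)/(1 − 5/11z).

Find x<0 with |R(x)|<1.
x=-0.8: |R|=0.4133
R=−1: 1+6/11x = −1+5/11x ⇒ -1/11x=2 ⇒ x=2/(-1/11)=-22.0000
Confirm numerically:
  x=-21.325: |R|=0.99426 <1
  x=-12.015: |R|=0.85951 <1
  x=-10.280: |R|=0.81218 <1
  x=-10.106: |R|=0.80670 <1
  x=-22.205: |R|=1.00168 >1
  x=-22.144: |R|=1.00118 >1
Stable set (-22.0000, 0).

z* = -22.0000.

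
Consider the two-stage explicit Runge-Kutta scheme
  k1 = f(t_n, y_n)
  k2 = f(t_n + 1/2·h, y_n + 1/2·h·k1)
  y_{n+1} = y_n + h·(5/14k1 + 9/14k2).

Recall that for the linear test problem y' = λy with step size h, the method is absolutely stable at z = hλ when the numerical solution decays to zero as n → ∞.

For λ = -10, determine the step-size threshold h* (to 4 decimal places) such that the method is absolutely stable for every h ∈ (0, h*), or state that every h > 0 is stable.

(-3.1111,0); λ=-10 ⇒ h* = (28/9)/10 = 0.3111.

Test eqn y'=λy, z=hλ:
  k1=λy_n ⇒ h·k1=z·y_n;  k2=λ(1+1/2z)y_n ⇒ h·k2=z(1+1/2z)y_n
  y_{n+1}/y_n = 1 + 5/14z + 9/14z(1+1/2z) = 1 + z + 9/28z²
  R(z) = 1 + z + 9/28z².

Solve |R(x)|<1 on ℝ⁻.
x=-0.37: |R|=0.6740
R=1: x+9/28x²=0 ⇒ x=−28/9=-3.1111; min R=1−1/(4·9/28)=0.2222>−1
Confirm numerically:
  x=-2.815: |R|=0.73207 <1
  x=-2.235: |R|=0.37061 <1
  x=-1.298: |R|=0.24354 <1
  x=-3.688: |R|=1.68386 >1
  x=-3.144: |R|=1.03324 >1
Interval (-3.1111, 0).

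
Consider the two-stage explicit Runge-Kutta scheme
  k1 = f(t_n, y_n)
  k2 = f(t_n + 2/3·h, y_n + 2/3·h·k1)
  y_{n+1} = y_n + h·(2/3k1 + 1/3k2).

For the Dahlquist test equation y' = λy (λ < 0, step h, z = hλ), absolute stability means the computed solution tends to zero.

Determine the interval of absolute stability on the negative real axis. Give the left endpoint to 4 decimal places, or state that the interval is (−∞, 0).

Set f=λy, z=hλ:
  k1=λy_n ⇒ h·k1=z·y_n;  k2=λ(1+2/3z)y_n ⇒ h·k2=z(1+2/3z)y_n
  y_{n+1}/y_n = 1 + 2/3z + 1/3z(1+2/3z) = 1 + z + 2/9z²
  so R(z) = 1 + z + 2/9z².

Find x<0 with |R(x)|<1.
x=-1.5: |R|=0.0000
R=1: x+2/9x²=0 ⇒ x=−9/2=-4.5000; min R=1−1/(4·2/9)=-0.1250>−1
Confirm numerically:
  x=-4.467: |R|=0.96724 <1
  x=-3.304: |R|=0.12187 <1
  x=-1.858: |R|=0.09085 <1
  x=-5.084: |R|=1.65979 >1
  x=-4.922: |R|=1.46157 >1
  x=-4.812: |R|=1.33363 >1
Interval (-4.5000, 0).

z∈(-4.5000,0).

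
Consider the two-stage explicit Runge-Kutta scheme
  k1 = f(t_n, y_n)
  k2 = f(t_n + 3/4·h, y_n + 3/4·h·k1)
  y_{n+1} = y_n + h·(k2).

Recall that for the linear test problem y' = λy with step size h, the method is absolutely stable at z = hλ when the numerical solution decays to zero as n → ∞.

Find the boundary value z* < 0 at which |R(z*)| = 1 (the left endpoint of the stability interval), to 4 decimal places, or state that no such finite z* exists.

left endpoint -1.3333.

Set f=λy, z=hλ:
  k1=λy_n ⇒ h·k1=z·y_n;  k2=λ(1+3/4z)y_n ⇒ h·k2=z(1+3/4z)y_n
  y_{n+1}/y_n = 1 + z(1+3/4z) = 1 + z + 3/4z²
  R(z) = 1 + z + 3/4z².

Find x<0 with |R(x)|<1.
x=-0.85: |R|=0.6919
R=1: x+3/4x²=0 ⇒ x=−4/3=-1.3333; min R=1−1/(4·3/4)=0.6667>−1
Confirm numerically:
  x=-1.137: |R|=0.83258 <1
  x=-1.039: |R|=0.77064 <1
  x=-0.964: |R|=0.73297 <1
  x=-0.820: |R|=0.68430 <1
  x=-1.845: |R|=1.70802 >1
  x=-1.682: |R|=1.43984 >1
Stable set (-1.3333, 0).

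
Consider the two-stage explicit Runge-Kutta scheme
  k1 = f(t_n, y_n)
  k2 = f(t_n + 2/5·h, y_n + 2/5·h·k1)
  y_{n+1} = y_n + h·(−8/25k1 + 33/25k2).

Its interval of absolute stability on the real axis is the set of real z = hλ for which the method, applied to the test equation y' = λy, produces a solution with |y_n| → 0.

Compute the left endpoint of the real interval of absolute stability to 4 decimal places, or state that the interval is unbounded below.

With y'=λy (z=hλ):
  k1=λy_n ⇒ h·k1=z·y_n;  k2=λ(1+2/5z)y_n ⇒ h·k2=z(1+2/5z)y_n
  y_{n+1}/y_n = 1 − 8/25z + 33/25z(1+2/5z) = 1 + z + 66/125z²
  ⇒ R(z) = 1 + z + 66/125z².

Solve |R(x)|<1 on ℝ⁻.
x=-1.38: |R|=0.6255
R=1: x+66/125x²=0 ⇒ x=−125/66=-1.8939; min R=1−1/(4·66/125)=0.5265>−1
Confirm numerically:
  x=-1.752: |R|=0.86870 <1
  x=-1.454: |R|=0.66225 <1
  x=-1.213: |R|=0.56388 <1
  x=-2.381: |R|=1.61232 >1
  x=-2.185: |R|=1.33579 >1
  x=-2.023: |R|=1.13786 >1
Interval (-1.8939, 0).

left endpoint -1.8939.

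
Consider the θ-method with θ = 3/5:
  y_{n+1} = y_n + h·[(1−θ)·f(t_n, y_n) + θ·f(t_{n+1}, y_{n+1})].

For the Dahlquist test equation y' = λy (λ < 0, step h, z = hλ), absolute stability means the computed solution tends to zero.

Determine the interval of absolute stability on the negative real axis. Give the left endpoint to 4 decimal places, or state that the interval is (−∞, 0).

Set f=λy, z=hλ:
  y_{n+1} = y_n + z·[2/5·y_n + 3/5·y_{n+1}] ⇒ (1 − 3/5z)y_{n+1} = (1 + 2/5z)y_n
  so R(z) = (1 + 2/5z)/(1 − 3/5z).

Boundary: |R(x)|=1, x<0.
x=-0.67: |R|=0.5221
x=-2: |R|=0.0909
x=-10: |R|=0.4286
x=-100: |R|=0.6393
θ=3/5≥1/2 ⇒ |1+2/5x|<|1−3/5x| ∀x<0 ⇒ interval (−∞,0).

(−∞, 0) — no finite endpoint.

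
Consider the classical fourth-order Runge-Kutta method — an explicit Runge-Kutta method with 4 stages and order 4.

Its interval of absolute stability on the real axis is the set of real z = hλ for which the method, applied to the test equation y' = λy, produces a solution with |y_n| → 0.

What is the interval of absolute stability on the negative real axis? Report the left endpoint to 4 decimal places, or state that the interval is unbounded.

z∈(-2.7853,0).

On y'=λy, z=hλ:
  order 4, 4-stage ⇒ R(z)=1+z+z^2/2+z^3/6+z^4/24
  (e.g. R(-0.72)=0.48819, |R|=0.48819)

Boundary: |R(x)|=1, x<0.
x=-0.72: |R|=0.4882
|R(-3.14)|=1.6804 |R(-2.01)|=0.3367 |R(-0.84)|=0.4348
Bisect:
  x_lo=-3.6473 |R|=3.2909  x_hi=-0.0824 |R|=0.9209
  mid=-1.86481 |R|=0.29701 →hi
  mid=-2.75603 |R|=0.95678 →hi
  mid=-3.20165 |R|=1.83193 →lo
  mid=-2.97884 |R|=1.33324 →lo
  mid=-2.86744 |R|=1.13108 →lo
  mid=-2.81174 |R|=1.04061 →lo
  mid=-2.78389 |R|=0.99788 →hi
  mid=-2.79781 |R|=1.01904 →lo
  ...
  [-2.78541,-2.78519] ⇒ x*=-2.7853
So |R|<1 on (-2.7853, 0).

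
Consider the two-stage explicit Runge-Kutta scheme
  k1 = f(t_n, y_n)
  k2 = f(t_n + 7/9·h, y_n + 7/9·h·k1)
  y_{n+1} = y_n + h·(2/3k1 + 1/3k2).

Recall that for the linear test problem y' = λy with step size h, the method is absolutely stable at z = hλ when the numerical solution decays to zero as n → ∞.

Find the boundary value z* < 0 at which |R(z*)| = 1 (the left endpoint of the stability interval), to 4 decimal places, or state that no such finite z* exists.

left endpoint -3.8571.

Set f=λy, z=hλ:
  k1=λy_n ⇒ h·k1=z·y_n;  k2=λ(1+7/9z)y_n ⇒ h·k2=z(1+7/9z)y_n
  y_{n+1}/y_n = 1 + 2/3z + 1/3z(1+7/9z) = 1 + z + 7/27z²
  ⇒ R(z) = 1 + z + 7/27z².

Need |R(x)|<1, x<0.
x=-1.75: |R|=0.0440
R=1: x+7/27x²=0 ⇒ x=−27/7=-3.8571; min R=1−1/(4·7/27)=0.0357>−1
Confirm numerically:
  x=-2.965: |R|=0.31421 <1
  x=-2.568: |R|=0.14172 <1
  x=-2.059: |R|=0.04012 <1
  x=-1.927: |R|=0.03571 <1
  x=-4.221: |R|=1.39818 >1
  x=-4.056: |R|=1.20911 >1
  x=-3.902: |R|=1.04538 >1
Stable set (-3.8571, 0).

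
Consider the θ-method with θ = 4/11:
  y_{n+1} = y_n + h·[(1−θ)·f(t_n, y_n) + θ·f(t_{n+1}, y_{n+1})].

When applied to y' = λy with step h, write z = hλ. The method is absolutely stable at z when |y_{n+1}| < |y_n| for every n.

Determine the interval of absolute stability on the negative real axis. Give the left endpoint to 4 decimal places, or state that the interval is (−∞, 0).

Test eqn y'=λy, z=hλ:
  y_{n+1} = y_n + z·[7/11·y_n + 4/11·y_{n+1}] ⇒ (1 − 4/11z)y_{n+1} = (1 + 7/11z)y_n
  R(z) = (1 + 7/11z)/(1 − 4/11z).

Solve |R(x)|<1 on ℝ⁻.
x=-1.79: |R|=0.0843
R=−1: 1+7/11x = −1+4/11x ⇒ -3/11x=2 ⇒ x=2/(-3/11)=-7.3333
Confirm numerically:
  x=-6.856: |R|=0.96273 <1
  x=-5.102: |R|=0.78687 <1
  x=-3.329: |R|=0.50596 <1
  x=-3.226: |R|=0.48452 <1
  x=-7.664: |R|=1.02381 >1
  x=-7.516: |R|=1.01335 >1
So |R|<1 on (-7.3333, 0).

z∈(-7.3333,0).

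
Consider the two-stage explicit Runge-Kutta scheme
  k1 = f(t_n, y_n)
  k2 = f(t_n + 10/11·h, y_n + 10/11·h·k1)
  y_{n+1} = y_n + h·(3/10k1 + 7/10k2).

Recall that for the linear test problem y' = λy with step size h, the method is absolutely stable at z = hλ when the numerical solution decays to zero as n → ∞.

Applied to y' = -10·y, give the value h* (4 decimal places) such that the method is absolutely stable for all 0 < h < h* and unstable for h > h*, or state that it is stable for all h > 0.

Test eqn y'=λy, z=hλ:
  k1=λy_n ⇒ h·k1=z·y_n;  k2=λ(1+10/11z)y_n ⇒ h·k2=z(1+10/11z)y_n
  y_{n+1}/y_n = 1 + 3/10z + 7/10z(1+10/11z) = 1 + z + 7/11z²
  R(z) = 1 + z + 7/11z².

Find x<0 with |R(x)|<1.
x=-0.61: |R|=0.6268
R=1: x+7/11x²=0 ⇒ x=−11/7=-1.5714; min R=1−1/(4·7/11)=0.6071>−1
Confirm numerically:
  x=-1.521: |R|=0.95119 <1
  x=-0.675: |R|=0.61494 <1
  x=-0.650: |R|=0.61886 <1
  x=-1.788: |R|=1.24642 >1
  x=-1.772: |R|=1.22617 >1
  x=-1.705: |R|=1.14492 >1
Interval (-1.5714, 0).

(-1.5714,0); λ=-10 ⇒ h* = (11/7)/10 = 0.1571.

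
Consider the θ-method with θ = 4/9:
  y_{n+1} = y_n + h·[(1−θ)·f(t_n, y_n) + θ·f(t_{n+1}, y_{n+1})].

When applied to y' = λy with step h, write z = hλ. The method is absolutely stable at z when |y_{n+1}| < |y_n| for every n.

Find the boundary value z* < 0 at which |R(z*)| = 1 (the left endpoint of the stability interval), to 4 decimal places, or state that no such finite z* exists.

On y'=λy, z=hλ:
  y_{n+1} = y_n + z·[5/9·y_n + 4/9·y_{n+1}] ⇒ (1 − 4/9z)y_{n+1} = (1 + 5/9z)y_n
  so R(z) = (1 + 5/9z)/(1 − 4/9z).

Need |R(x)|<1, x<0.
x=-1.76: |R|=0.0125
R=−1: 1+5/9x = −1+4/9x ⇒ -1/9x=2 ⇒ x=2/(-1/9)=-18.0000
Confirm numerically:
  x=-16.656: |R|=0.98223 <1
  x=-12.279: |R|=0.90156 <1
  x=-8.875: |R|=0.79494 <1
  x=-18.479: |R|=1.00578 >1
  x=-18.188: |R|=1.00230 >1
  x=-18.093: |R|=1.00114 >1
So |R|<1 on (-18.0000, 0).

z* = -18.0000.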